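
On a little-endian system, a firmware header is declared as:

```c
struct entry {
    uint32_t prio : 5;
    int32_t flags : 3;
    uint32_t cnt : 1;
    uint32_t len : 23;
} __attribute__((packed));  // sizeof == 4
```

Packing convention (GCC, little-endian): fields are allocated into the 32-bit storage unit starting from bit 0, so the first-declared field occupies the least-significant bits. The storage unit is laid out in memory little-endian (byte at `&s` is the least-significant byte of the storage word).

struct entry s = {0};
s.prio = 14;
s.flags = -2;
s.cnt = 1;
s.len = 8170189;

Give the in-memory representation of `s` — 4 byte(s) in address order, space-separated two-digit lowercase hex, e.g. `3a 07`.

prio (5b) val=14 bits=0xe at bit 0: 0x0000000e
flags (3b) val=-2 bits=0x6 at bit 5: 0x000000ce
cnt (1b) val=1 bits=0x1 at bit 8: 0x000001ce
len (23b) val=8170189 bits=0x7caacd at bit 9: 0xf9559bce
word = 0xf9559bce → little-endian bytes:
  [0]=0xce  [1]=0x9b  [2]=0x55  [3]=0xf9

ce 9b 55 f9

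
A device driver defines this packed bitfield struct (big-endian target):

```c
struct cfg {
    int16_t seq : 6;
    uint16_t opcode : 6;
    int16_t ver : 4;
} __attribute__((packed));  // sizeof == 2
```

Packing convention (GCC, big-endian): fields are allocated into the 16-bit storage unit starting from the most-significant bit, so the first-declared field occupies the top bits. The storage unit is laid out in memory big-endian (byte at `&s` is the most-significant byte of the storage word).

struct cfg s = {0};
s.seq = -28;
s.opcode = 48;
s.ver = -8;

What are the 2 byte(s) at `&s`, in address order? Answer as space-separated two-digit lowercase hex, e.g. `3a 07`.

93 08

seq:6 = -28 → 0x24 << 10 → word 0x9000
opcode:6 = 48 → 0x30 << 4 → word 0x9300
ver:4 = -8 → 0x8 << 0 → word 0x9308
word = 0x9308 → big-endian bytes:
  [0]=0x93  [1]=0x08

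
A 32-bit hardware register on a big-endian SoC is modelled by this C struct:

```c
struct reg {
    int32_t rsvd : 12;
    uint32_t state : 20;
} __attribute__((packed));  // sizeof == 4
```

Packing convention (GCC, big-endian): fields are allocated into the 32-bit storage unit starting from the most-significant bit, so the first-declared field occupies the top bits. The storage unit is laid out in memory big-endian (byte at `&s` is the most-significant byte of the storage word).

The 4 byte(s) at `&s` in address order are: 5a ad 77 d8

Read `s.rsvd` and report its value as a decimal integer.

1450

[0]=0x5a [1]=0xad [2]=0x77 [3]=0xd8 (big-endian) → word 0x5aad77d8
rsvd:12 @ bit 20 → (0x5aad77d8>>20)&0xfff = 0x5aa  ←
state:20 @ bit 0 → (0x5aad77d8>>0)&0xfffff = 0xd77d8
rsvd signed 12b, MSB=0: value = 1450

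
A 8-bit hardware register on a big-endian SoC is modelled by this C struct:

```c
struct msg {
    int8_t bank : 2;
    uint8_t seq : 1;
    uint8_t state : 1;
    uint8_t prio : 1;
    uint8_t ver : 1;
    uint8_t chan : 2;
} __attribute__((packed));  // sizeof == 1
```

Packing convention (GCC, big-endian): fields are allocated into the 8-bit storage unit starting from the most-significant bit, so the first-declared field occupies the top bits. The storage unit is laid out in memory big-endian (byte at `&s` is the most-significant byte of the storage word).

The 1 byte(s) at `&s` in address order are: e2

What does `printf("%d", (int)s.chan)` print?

2

[0]=0xe2 (big-endian) → word 0xe2
bank [6+:2] = (word>>6) & 0x3 = 3
seq [5+:1] = (word>>5) & 0x1 = 1
state [4+:1] = (word>>4) & 0x1 = 0
prio [3+:1] = (word>>3) & 0x1 = 0
ver [2+:1] = (word>>2) & 0x1 = 0
chan [0+:2] = (word>>0) & 0x3 = 2  ←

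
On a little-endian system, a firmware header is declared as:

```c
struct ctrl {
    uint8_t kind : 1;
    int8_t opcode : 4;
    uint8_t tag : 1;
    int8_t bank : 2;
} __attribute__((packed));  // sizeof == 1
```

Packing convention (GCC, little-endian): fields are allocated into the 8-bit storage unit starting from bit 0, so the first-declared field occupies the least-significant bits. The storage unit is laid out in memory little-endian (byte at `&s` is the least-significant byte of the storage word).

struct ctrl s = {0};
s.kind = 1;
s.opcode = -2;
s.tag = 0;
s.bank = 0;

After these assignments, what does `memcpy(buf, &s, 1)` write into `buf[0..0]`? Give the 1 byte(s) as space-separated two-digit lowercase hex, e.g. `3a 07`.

1d

kind (1b) val=1 bits=0x1 at bit 0: 0x01
opcode (4b) val=-2 bits=0xe at bit 1: 0x1d
tag (1b) val=0 bits=0x0 at bit 5: 0x1d
bank (2b) val=0 bits=0x0 at bit 6: 0x1d
word = 0x1d → little-endian bytes:
  [0]=0x1d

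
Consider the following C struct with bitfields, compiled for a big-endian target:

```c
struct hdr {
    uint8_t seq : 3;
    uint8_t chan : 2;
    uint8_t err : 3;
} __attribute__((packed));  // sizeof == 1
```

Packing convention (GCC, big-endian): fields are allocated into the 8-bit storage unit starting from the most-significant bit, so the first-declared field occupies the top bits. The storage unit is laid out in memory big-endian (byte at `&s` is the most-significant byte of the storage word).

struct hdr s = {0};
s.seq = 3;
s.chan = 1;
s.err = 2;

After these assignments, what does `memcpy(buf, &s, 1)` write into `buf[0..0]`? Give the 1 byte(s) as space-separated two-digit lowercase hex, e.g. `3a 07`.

6a

[5+:3] seq=3 & 0x7 = 0x3; word=0x60
[3+:2] chan=1 & 0x3 = 0x1; word=0x68
[0+:3] err=2 & 0x7 = 0x2; word=0x6a
word = 0x6a → big-endian bytes:
  [0]=0x6a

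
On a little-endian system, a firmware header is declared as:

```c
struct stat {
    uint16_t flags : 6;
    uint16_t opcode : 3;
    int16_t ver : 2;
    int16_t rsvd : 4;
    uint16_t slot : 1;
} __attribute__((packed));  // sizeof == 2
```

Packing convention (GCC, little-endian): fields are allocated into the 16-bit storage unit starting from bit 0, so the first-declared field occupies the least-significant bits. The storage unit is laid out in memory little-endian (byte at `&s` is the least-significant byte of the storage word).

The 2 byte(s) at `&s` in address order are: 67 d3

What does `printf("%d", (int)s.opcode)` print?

[0]=0x67 [1]=0xd3 (little-endian) → word 0xd367
flags [0+:6] = (word>>0) & 0x3f = 39
opcode [6+:3] = (word>>6) & 0x7 = 5  ←
ver [9+:2] = (word>>9) & 0x3 = 1
rsvd [11+:4] = (word>>11) & 0xf = 10
slot [15+:1] = (word>>15) & 0x1 = 1

5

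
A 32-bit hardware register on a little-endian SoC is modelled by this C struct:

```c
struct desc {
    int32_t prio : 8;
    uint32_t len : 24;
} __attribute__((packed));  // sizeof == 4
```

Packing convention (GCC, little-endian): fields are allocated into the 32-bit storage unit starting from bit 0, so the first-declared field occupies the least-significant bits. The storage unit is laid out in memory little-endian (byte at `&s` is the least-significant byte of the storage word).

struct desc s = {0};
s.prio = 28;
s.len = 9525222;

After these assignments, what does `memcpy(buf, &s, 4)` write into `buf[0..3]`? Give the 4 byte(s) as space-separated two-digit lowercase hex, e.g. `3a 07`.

1c e6 57 91

[0+:8] prio=28 & 0xff = 0x1c; word=0x0000001c
[8+:24] len=9525222 & 0xffffff = 0x9157e6; word=0x9157e61c
word = 0x9157e61c → little-endian bytes:
  [0]=0x1c  [1]=0xe6  [2]=0x57  [3]=0x91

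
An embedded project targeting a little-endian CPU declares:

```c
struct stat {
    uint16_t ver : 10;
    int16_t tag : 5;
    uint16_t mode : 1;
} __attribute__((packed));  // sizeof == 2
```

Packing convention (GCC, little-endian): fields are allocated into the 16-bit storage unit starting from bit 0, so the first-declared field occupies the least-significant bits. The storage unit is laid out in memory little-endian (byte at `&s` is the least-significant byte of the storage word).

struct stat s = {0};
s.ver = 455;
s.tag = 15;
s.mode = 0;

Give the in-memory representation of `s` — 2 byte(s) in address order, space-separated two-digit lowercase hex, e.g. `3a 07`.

ver (10b) val=455 bits=0x1c7 at bit 0: 0x01c7
tag (5b) val=15 bits=0xf at bit 10: 0x3dc7
mode (1b) val=0 bits=0x0 at bit 15: 0x3dc7
word = 0x3dc7 → little-endian bytes:
  [0]=0xc7  [1]=0x3d

c7 3d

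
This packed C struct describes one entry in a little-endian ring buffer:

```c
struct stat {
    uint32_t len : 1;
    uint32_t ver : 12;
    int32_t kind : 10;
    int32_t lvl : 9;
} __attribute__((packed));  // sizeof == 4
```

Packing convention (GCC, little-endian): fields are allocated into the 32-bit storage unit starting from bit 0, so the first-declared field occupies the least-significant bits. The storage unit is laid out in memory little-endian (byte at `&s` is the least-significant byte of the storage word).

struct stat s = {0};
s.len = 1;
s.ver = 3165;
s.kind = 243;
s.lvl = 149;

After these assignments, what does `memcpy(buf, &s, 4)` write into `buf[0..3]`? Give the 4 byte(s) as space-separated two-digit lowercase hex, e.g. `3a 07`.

bb 78 9e 4a

[0+:1] len=1 & 0x1 = 0x1; word=0x00000001
[1+:12] ver=3165 & 0xfff = 0xc5d; word=0x000018bb
[13+:10] kind=243 & 0x3ff = 0xf3; word=0x001e78bb
[23+:9] lvl=149 & 0x1ff = 0x95; word=0x4a9e78bb
word = 0x4a9e78bb → little-endian bytes:
  [0]=0xbb  [1]=0x78  [2]=0x9e  [3]=0x4a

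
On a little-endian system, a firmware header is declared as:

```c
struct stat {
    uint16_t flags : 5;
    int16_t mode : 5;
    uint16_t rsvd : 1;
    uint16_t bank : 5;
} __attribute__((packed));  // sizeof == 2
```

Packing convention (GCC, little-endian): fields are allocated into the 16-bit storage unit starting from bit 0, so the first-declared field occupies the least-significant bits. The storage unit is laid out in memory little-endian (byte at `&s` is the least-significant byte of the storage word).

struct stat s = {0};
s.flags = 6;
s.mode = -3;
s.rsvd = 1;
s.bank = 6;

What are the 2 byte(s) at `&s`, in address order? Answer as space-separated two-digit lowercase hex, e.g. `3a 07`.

a6 37

flags (5b) val=6 bits=0x6 at bit 0: 0x0006
mode (5b) val=-3 bits=0x1d at bit 5: 0x03a6
rsvd (1b) val=1 bits=0x1 at bit 10: 0x07a6
bank (5b) val=6 bits=0x6 at bit 11: 0x37a6
word = 0x37a6 → little-endian bytes:
  [0]=0xa6  [1]=0x37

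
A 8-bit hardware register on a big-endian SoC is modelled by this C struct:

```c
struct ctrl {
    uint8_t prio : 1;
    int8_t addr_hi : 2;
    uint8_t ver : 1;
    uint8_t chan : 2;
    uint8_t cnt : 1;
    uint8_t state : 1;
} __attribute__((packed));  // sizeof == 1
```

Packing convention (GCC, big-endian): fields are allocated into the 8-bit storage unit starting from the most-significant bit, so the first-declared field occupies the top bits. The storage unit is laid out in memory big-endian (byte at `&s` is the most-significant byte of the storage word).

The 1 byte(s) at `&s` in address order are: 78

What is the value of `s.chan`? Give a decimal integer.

2

[0]=0x78 (big-endian) → word 0x78
prio:1 @ bit 7 → (0x78>>7)&0x1 = 0x0
addr_hi:2 @ bit 5 → (0x78>>5)&0x3 = 0x3
ver:1 @ bit 4 → (0x78>>4)&0x1 = 0x1
chan:2 @ bit 2 → (0x78>>2)&0x3 = 0x2  ←
cnt:1 @ bit 1 → (0x78>>1)&0x1 = 0x0
state:1 @ bit 0 → (0x78>>0)&0x1 = 0x0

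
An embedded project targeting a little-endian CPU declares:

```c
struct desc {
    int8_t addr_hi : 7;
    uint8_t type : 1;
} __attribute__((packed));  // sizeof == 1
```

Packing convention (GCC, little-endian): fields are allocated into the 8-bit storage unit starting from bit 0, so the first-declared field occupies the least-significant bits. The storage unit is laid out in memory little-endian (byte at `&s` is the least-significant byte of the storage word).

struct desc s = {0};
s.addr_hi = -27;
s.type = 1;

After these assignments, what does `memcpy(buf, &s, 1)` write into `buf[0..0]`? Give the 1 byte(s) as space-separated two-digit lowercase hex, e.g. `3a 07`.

e5

addr_hi (7b) val=-27 bits=0x65 at bit 0: 0x65
type (1b) val=1 bits=0x1 at bit 7: 0xe5
word = 0xe5 → little-endian bytes:
  [0]=0xe5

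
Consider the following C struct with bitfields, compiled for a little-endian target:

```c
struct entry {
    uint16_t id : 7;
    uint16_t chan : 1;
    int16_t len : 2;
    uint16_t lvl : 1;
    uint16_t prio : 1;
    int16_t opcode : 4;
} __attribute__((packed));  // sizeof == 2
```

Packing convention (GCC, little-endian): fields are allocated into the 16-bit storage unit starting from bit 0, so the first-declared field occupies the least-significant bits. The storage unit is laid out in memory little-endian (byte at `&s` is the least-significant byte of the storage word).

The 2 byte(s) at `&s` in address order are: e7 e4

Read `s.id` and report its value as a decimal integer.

[0]=0xe7 [1]=0xe4 (little-endian) → word 0xe4e7
id:7 @ bit 0 → (0xe4e7>>0)&0x7f = 0x67  ←
chan:1 @ bit 7 → (0xe4e7>>7)&0x1 = 0x1
len:2 @ bit 8 → (0xe4e7>>8)&0x3 = 0x0
lvl:1 @ bit 10 → (0xe4e7>>10)&0x1 = 0x1
prio:1 @ bit 11 → (0xe4e7>>11)&0x1 = 0x0
opcode:4 @ bit 12 → (0xe4e7>>12)&0xf = 0xe

103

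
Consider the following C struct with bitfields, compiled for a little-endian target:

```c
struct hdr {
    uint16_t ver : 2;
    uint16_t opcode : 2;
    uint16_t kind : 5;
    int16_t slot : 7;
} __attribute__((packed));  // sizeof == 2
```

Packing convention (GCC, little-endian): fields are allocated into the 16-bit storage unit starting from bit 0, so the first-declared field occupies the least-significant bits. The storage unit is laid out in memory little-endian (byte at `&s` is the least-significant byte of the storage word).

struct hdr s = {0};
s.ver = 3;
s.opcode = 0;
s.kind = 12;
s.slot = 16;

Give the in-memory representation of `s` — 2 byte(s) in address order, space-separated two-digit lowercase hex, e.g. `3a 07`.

c3 20

[0+:2] ver=3 & 0x3 = 0x3; word=0x0003
[2+:2] opcode=0 & 0x3 = 0x0; word=0x0003
[4+:5] kind=12 & 0x1f = 0xc; word=0x00c3
[9+:7] slot=16 & 0x7f = 0x10; word=0x20c3
word = 0x20c3 → little-endian bytes:
  [0]=0xc3  [1]=0x20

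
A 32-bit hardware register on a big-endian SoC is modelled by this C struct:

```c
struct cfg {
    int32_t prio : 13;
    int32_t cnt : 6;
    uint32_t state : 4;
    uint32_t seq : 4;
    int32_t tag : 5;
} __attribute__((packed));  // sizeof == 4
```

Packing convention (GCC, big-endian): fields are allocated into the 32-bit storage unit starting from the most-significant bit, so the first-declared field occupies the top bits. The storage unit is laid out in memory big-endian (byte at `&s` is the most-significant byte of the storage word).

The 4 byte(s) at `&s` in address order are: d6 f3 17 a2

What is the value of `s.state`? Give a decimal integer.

[0]=0xd6 [1]=0xf3 [2]=0x17 [3]=0xa2 (big-endian) → word 0xd6f317a2
prio:13 @ bit 19 → (0xd6f317a2>>19)&0x1fff = 0x1ade
cnt:6 @ bit 13 → (0xd6f317a2>>13)&0x3f = 0x18
state:4 @ bit 9 → (0xd6f317a2>>9)&0xf = 0xb  ←
seq:4 @ bit 5 → (0xd6f317a2>>5)&0xf = 0xd
tag:5 @ bit 0 → (0xd6f317a2>>0)&0x1f = 0x2

11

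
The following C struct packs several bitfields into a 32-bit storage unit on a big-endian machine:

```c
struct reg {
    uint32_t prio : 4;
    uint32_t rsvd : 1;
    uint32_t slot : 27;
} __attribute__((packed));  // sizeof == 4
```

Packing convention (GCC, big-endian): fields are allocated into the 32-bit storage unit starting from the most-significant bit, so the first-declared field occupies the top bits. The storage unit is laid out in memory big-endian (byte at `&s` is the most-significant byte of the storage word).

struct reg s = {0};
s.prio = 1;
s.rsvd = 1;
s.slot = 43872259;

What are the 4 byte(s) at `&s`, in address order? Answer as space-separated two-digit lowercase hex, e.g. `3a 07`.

[28+:4] prio=1 & 0xf = 0x1; word=0x10000000
[27+:1] rsvd=1 & 0x1 = 0x1; word=0x18000000
[0+:27] slot=43872259 & 0x7ffffff = 0x29d7003; word=0x1a9d7003
word = 0x1a9d7003 → big-endian bytes:
  [0]=0x1a  [1]=0x9d  [2]=0x70  [3]=0x03

1a 9d 70 03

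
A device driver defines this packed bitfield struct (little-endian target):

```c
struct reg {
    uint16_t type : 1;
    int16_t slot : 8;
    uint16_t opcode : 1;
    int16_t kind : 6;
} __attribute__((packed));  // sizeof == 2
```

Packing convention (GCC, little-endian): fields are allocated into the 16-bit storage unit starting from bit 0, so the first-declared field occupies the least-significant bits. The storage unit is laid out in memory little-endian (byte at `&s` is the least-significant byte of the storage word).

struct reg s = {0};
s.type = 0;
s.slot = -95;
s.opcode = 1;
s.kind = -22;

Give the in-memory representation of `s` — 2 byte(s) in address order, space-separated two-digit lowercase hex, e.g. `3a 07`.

type (1b) val=0 bits=0x0 at bit 0: 0x0000
slot (8b) val=-95 bits=0xa1 at bit 1: 0x0142
opcode (1b) val=1 bits=0x1 at bit 9: 0x0342
kind (6b) val=-22 bits=0x2a at bit 10: 0xab42
word = 0xab42 → little-endian bytes:
  [0]=0x42  [1]=0xab

42 ab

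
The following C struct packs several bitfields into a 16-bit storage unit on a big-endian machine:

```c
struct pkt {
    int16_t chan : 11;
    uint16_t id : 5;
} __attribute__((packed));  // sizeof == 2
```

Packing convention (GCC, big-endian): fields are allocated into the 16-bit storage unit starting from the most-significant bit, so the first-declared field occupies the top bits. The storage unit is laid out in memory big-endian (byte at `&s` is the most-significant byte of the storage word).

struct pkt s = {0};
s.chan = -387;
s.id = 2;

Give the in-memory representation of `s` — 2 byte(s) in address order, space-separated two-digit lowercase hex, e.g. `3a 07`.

cf a2

[5+:11] chan=-387 & 0x7ff = 0x67d; word=0xcfa0
[0+:5] id=2 & 0x1f = 0x2; word=0xcfa2
word = 0xcfa2 → big-endian bytes:
  [0]=0xcf  [1]=0xa2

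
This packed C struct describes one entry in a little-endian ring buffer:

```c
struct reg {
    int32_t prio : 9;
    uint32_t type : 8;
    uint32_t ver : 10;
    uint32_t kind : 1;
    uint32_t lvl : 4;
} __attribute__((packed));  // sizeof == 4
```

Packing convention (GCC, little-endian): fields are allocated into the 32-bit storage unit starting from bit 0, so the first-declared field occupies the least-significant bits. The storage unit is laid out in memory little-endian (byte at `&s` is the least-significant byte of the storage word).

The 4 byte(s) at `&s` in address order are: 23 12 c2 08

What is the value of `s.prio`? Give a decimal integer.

[0]=0x23 [1]=0x12 [2]=0xc2 [3]=0x08 (little-endian) → word 0x08c21223
prio:9 @ bit 0 → (0x08c21223>>0)&0x1ff = 0x23  ←
type:8 @ bit 9 → (0x08c21223>>9)&0xff = 0x9
ver:10 @ bit 17 → (0x08c21223>>17)&0x3ff = 0x61
kind:1 @ bit 27 → (0x08c21223>>27)&0x1 = 0x1
lvl:4 @ bit 28 → (0x08c21223>>28)&0xf = 0x0
prio signed 9b, MSB=0: value = 35

35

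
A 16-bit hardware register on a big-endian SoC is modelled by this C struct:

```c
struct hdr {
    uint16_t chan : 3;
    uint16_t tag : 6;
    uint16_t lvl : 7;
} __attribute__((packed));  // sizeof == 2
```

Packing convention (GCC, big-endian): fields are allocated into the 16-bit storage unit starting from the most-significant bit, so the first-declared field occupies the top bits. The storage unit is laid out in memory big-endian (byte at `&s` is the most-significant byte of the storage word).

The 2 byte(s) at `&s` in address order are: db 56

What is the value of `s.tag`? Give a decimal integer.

[0]=0xdb [1]=0x56 (big-endian) → word 0xdb56
chan:3 @ bit 13 → (0xdb56>>13)&0x7 = 0x6
tag:6 @ bit 7 → (0xdb56>>7)&0x3f = 0x36  ←
lvl:7 @ bit 0 → (0xdb56>>0)&0x7f = 0x56

54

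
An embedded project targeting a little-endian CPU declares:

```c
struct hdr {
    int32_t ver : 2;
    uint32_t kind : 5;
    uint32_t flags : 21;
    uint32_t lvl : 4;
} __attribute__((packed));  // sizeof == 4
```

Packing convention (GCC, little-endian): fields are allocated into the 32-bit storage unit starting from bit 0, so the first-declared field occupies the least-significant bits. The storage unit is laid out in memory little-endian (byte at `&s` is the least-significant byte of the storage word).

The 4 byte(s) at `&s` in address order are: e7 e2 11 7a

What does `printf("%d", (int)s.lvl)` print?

[0]=0xe7 [1]=0xe2 [2]=0x11 [3]=0x7a (little-endian) → word 0x7a11e2e7
ver [0+:2] = (word>>0) & 0x3 = 3
kind [2+:5] = (word>>2) & 0x1f = 25
flags [7+:21] = (word>>7) & 0x1fffff = 1319877
lvl [28+:4] = (word>>28) & 0xf = 7  ←

7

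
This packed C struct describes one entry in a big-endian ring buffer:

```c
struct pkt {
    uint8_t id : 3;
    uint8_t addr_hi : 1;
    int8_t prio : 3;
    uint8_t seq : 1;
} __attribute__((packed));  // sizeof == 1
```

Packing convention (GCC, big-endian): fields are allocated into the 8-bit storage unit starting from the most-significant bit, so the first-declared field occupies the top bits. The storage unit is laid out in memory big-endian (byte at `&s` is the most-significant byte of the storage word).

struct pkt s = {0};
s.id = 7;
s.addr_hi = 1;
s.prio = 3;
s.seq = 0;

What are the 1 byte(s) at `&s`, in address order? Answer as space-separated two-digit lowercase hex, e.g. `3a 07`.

f6

id (3b) val=7 bits=0x7 at bit 5: 0xe0
addr_hi (1b) val=1 bits=0x1 at bit 4: 0xf0
prio (3b) val=3 bits=0x3 at bit 1: 0xf6
seq (1b) val=0 bits=0x0 at bit 0: 0xf6
word = 0xf6 → big-endian bytes:
  [0]=0xf6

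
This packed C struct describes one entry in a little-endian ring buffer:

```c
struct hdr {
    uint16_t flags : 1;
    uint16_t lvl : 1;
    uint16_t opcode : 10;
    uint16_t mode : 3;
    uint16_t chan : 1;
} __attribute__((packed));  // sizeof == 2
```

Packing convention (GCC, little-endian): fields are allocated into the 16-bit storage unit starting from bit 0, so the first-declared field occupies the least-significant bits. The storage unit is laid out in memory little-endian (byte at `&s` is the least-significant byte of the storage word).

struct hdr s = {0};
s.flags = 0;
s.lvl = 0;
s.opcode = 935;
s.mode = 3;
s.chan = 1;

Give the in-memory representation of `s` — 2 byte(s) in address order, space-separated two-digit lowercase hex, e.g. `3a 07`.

9c be

flags:1 = 0 → 0x0 << 0 → word 0x0000
lvl:1 = 0 → 0x0 << 1 → word 0x0000
opcode:10 = 935 → 0x3a7 << 2 → word 0x0e9c
mode:3 = 3 → 0x3 << 12 → word 0x3e9c
chan:1 = 1 → 0x1 << 15 → word 0xbe9c
word = 0xbe9c → little-endian bytes:
  [0]=0x9c  [1]=0xbe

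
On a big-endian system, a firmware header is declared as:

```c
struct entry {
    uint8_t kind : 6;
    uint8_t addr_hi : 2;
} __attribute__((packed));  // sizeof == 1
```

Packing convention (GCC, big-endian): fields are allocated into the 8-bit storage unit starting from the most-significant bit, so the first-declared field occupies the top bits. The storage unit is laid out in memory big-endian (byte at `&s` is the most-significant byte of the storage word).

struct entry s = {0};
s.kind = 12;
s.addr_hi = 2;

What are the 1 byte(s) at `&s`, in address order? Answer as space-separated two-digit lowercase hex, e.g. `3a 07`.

kind (6b) val=12 bits=0xc at bit 2: 0x30
addr_hi (2b) val=2 bits=0x2 at bit 0: 0x32
word = 0x32 → big-endian bytes:
  [0]=0x32

32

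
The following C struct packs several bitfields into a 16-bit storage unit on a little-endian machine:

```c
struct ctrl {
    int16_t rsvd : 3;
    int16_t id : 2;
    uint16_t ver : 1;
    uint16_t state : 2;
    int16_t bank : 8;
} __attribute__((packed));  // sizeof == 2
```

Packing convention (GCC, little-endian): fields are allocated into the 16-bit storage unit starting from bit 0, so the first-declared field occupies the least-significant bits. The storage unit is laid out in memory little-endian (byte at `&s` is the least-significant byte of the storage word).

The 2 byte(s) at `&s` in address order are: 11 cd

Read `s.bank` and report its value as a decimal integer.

-51

[0]=0x11 [1]=0xcd (little-endian) → word 0xcd11
rsvd [0+:3] = (word>>0) & 0x7 = 1
id [3+:2] = (word>>3) & 0x3 = 2
ver [5+:1] = (word>>5) & 0x1 = 0
state [6+:2] = (word>>6) & 0x3 = 0
bank [8+:8] = (word>>8) & 0xff = 205  ←
bank signed 8b, MSB=1: 205 - 256 = -51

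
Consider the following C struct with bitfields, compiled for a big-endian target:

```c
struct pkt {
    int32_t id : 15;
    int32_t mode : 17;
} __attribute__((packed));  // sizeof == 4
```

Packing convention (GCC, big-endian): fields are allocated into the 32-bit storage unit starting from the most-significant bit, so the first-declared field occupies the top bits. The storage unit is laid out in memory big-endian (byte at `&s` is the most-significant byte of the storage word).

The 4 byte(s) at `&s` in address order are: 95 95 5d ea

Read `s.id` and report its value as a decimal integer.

-13622

[0]=0x95 [1]=0x95 [2]=0x5d [3]=0xea (big-endian) → word 0x95955dea
id [17+:15] = (word>>17) & 0x7fff = 19146  ←
mode [0+:17] = (word>>0) & 0x1ffff = 89578
id signed 15b, MSB=1: 19146 - 32768 = -13622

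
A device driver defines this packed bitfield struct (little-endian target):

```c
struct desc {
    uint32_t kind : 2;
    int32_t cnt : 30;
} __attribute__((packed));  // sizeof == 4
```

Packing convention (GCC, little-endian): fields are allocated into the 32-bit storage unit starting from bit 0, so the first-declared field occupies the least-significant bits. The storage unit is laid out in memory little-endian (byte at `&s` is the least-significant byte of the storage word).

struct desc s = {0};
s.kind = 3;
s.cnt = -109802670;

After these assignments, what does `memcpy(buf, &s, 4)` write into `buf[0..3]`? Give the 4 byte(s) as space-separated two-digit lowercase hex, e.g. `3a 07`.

4b 2d d2 e5

kind (2b) val=3 bits=0x3 at bit 0: 0x00000003
cnt (30b) val=-109802670 bits=0x39748b52 at bit 2: 0xe5d22d4b
word = 0xe5d22d4b → little-endian bytes:
  [0]=0x4b  [1]=0x2d  [2]=0xd2  [3]=0xe5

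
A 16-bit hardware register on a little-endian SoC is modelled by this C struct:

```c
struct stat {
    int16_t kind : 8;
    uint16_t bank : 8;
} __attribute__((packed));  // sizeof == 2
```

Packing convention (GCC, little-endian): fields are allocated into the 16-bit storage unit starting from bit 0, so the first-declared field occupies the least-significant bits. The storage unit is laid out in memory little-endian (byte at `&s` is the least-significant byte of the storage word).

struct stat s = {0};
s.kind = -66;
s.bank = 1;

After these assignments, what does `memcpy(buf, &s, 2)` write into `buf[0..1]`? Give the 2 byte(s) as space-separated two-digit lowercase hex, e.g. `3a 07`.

be 01

kind (8b) val=-66 bits=0xbe at bit 0: 0x00be
bank (8b) val=1 bits=0x1 at bit 8: 0x01be
word = 0x01be → little-endian bytes:
  [0]=0xbe  [1]=0x01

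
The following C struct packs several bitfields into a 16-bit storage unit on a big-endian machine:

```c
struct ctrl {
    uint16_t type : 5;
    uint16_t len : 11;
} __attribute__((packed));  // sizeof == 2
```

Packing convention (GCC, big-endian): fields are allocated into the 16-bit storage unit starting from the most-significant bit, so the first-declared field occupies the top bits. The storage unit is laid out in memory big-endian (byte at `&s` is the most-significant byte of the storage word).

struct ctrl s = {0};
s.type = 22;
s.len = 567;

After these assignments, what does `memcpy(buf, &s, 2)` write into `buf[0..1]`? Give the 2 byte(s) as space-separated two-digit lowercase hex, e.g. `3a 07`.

type (5b) val=22 bits=0x16 at bit 11: 0xb000
len (11b) val=567 bits=0x237 at bit 0: 0xb237
word = 0xb237 → big-endian bytes:
  [0]=0xb2  [1]=0x37

b2 37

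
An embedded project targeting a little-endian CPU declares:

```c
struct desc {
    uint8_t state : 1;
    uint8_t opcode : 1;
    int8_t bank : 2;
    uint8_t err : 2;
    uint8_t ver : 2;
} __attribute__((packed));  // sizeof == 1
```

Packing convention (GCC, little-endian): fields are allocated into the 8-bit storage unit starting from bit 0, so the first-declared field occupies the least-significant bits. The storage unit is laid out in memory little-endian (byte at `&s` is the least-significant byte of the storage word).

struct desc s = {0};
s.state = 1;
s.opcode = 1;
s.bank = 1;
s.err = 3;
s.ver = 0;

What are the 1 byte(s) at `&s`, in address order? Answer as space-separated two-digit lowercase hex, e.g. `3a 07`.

37

state (1b) val=1 bits=0x1 at bit 0: 0x01
opcode (1b) val=1 bits=0x1 at bit 1: 0x03
bank (2b) val=1 bits=0x1 at bit 2: 0x07
err (2b) val=3 bits=0x3 at bit 4: 0x37
ver (2b) val=0 bits=0x0 at bit 6: 0x37
word = 0x37 → little-endian bytes:
  [0]=0x37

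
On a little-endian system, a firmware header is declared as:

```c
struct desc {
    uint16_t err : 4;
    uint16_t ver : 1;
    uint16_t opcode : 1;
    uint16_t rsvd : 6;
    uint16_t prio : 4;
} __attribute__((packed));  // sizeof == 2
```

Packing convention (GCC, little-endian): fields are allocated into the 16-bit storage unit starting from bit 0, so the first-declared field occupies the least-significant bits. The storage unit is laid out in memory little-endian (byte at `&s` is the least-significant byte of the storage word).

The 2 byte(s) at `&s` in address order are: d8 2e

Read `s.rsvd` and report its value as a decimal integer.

59

[0]=0xd8 [1]=0x2e (little-endian) → word 0x2ed8
err:4 @ bit 0 → (0x2ed8>>0)&0xf = 0x8
ver:1 @ bit 4 → (0x2ed8>>4)&0x1 = 0x1
opcode:1 @ bit 5 → (0x2ed8>>5)&0x1 = 0x0
rsvd:6 @ bit 6 → (0x2ed8>>6)&0x3f = 0x3b  ←
prio:4 @ bit 12 → (0x2ed8>>12)&0xf = 0x2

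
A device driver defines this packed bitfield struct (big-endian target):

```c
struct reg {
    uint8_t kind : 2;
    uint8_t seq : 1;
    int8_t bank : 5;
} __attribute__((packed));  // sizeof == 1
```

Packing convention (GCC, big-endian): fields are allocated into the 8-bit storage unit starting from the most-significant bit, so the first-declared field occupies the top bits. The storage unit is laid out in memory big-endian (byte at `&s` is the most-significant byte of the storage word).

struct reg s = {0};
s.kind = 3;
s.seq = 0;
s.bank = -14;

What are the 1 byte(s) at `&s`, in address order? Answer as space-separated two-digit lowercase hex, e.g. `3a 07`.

d2

[6+:2] kind=3 & 0x3 = 0x3; word=0xc0
[5+:1] seq=0 & 0x1 = 0x0; word=0xc0
[0+:5] bank=-14 & 0x1f = 0x12; word=0xd2
word = 0xd2 → big-endian bytes:
  [0]=0xd2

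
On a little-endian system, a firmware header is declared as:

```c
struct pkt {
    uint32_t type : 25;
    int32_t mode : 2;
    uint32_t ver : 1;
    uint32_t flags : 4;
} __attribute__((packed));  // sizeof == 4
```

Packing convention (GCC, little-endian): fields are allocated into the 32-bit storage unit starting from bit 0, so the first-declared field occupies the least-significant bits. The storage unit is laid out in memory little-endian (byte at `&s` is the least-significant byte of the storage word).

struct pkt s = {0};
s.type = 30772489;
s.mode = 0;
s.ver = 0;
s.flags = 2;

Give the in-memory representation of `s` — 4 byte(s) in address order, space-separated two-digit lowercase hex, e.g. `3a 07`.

type (25b) val=30772489 bits=0x1d58d09 at bit 0: 0x01d58d09
mode (2b) val=0 bits=0x0 at bit 25: 0x01d58d09
ver (1b) val=0 bits=0x0 at bit 27: 0x01d58d09
flags (4b) val=2 bits=0x2 at bit 28: 0x21d58d09
word = 0x21d58d09 → little-endian bytes:
  [0]=0x09  [1]=0x8d  [2]=0xd5  [3]=0x21

09 8d d5 21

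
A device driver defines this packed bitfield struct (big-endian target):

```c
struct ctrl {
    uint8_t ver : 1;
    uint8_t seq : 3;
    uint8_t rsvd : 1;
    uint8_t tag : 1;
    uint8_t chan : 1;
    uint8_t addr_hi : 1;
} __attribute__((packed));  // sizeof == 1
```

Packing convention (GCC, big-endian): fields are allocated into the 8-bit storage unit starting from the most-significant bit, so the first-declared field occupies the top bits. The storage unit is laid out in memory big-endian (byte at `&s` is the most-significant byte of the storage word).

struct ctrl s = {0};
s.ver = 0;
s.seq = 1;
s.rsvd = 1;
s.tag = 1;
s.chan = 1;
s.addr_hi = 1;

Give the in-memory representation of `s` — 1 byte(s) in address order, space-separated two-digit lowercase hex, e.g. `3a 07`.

ver (1b) val=0 bits=0x0 at bit 7: 0x00
seq (3b) val=1 bits=0x1 at bit 4: 0x10
rsvd (1b) val=1 bits=0x1 at bit 3: 0x18
tag (1b) val=1 bits=0x1 at bit 2: 0x1c
chan (1b) val=1 bits=0x1 at bit 1: 0x1e
addr_hi (1b) val=1 bits=0x1 at bit 0: 0x1f
word = 0x1f → big-endian bytes:
  [0]=0x1f

1f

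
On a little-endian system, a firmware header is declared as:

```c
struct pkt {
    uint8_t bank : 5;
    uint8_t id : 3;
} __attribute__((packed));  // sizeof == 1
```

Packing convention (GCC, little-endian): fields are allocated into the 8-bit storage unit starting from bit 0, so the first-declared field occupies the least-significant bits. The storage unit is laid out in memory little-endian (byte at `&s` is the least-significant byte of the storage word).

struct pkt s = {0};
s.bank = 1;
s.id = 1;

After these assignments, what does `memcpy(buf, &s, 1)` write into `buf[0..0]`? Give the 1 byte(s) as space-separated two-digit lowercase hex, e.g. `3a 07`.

bank:5 = 1 → 0x1 << 0 → word 0x01
id:3 = 1 → 0x1 << 5 → word 0x21
word = 0x21 → little-endian bytes:
  [0]=0x21

21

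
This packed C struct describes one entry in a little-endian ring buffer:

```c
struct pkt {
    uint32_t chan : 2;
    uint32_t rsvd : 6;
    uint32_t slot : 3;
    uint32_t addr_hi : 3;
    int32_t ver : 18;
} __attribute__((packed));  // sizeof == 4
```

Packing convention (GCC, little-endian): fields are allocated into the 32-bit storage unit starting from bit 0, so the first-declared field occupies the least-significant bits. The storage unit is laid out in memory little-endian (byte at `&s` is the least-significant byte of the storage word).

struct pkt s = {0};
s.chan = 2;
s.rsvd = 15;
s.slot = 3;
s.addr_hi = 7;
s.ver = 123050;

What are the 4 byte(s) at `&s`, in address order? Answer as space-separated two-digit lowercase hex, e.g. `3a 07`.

3e bb 2a 78

chan:2 = 2 → 0x2 << 0 → word 0x00000002
rsvd:6 = 15 → 0xf << 2 → word 0x0000003e
slot:3 = 3 → 0x3 << 8 → word 0x0000033e
addr_hi:3 = 7 → 0x7 << 11 → word 0x00003b3e
ver:18 = 123050 → 0x1e0aa << 14 → word 0x782abb3e
word = 0x782abb3e → little-endian bytes:
  [0]=0x3e  [1]=0xbb  [2]=0x2a  [3]=0x78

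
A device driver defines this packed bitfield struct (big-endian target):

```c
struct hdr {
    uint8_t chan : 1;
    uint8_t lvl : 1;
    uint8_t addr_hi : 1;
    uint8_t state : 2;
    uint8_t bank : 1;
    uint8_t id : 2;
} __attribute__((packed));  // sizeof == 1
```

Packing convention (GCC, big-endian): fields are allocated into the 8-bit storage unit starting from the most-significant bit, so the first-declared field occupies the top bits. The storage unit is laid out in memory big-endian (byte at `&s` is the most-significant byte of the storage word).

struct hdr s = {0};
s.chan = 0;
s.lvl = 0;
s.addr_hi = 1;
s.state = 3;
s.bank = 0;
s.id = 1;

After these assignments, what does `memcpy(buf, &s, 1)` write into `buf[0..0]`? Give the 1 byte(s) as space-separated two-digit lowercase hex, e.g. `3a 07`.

chan:1 = 0 → 0x0 << 7 → word 0x00
lvl:1 = 0 → 0x0 << 6 → word 0x00
addr_hi:1 = 1 → 0x1 << 5 → word 0x20
state:2 = 3 → 0x3 << 3 → word 0x38
bank:1 = 0 → 0x0 << 2 → word 0x38
id:2 = 1 → 0x1 << 0 → word 0x39
word = 0x39 → big-endian bytes:
  [0]=0x39

39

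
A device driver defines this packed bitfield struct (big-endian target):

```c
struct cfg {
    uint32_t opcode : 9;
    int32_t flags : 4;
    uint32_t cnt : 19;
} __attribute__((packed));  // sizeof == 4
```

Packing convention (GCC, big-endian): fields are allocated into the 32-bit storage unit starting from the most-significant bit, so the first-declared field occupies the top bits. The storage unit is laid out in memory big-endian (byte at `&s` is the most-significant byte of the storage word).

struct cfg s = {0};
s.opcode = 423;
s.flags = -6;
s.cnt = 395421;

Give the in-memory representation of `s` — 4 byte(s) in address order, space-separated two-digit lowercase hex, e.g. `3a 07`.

d3 d6 08 9d

opcode:9 = 423 → 0x1a7 << 23 → word 0xd3800000
flags:4 = -6 → 0xa << 19 → word 0xd3d00000
cnt:19 = 395421 → 0x6089d << 0 → word 0xd3d6089d
word = 0xd3d6089d → big-endian bytes:
  [0]=0xd3  [1]=0xd6  [2]=0x08  [3]=0x9d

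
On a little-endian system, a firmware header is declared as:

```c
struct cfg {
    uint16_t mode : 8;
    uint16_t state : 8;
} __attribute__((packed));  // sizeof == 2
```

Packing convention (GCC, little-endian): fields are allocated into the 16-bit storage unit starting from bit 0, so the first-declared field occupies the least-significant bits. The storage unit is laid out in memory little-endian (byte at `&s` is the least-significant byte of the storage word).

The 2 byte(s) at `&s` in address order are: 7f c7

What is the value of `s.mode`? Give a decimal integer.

[0]=0x7f [1]=0xc7 (little-endian) → word 0xc77f
mode [0+:8] = (word>>0) & 0xff = 127  ←
state [8+:8] = (word>>8) & 0xff = 199

127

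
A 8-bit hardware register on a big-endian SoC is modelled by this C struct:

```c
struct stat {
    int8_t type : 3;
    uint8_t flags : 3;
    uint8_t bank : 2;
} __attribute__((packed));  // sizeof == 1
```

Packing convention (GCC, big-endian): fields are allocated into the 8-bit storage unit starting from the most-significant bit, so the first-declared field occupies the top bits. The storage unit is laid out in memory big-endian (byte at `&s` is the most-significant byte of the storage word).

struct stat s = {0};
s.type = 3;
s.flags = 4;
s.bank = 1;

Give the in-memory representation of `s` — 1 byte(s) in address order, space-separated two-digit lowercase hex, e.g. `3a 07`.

71

[5+:3] type=3 & 0x7 = 0x3; word=0x60
[2+:3] flags=4 & 0x7 = 0x4; word=0x70
[0+:2] bank=1 & 0x3 = 0x1; word=0x71
word = 0x71 → big-endian bytes:
  [0]=0x71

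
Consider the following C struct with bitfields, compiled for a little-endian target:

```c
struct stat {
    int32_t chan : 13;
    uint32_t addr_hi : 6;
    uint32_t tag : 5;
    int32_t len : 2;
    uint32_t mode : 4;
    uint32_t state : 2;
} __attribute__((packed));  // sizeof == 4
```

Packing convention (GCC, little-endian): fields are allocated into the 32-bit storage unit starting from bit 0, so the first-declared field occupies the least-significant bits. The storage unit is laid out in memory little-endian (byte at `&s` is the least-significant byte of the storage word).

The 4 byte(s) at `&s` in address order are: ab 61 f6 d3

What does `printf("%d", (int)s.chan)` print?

[0]=0xab [1]=0x61 [2]=0xf6 [3]=0xd3 (little-endian) → word 0xd3f661ab
chan [0+:13] = (word>>0) & 0x1fff = 427  ←
addr_hi [13+:6] = (word>>13) & 0x3f = 51
tag [19+:5] = (word>>19) & 0x1f = 30
len [24+:2] = (word>>24) & 0x3 = 3
mode [26+:4] = (word>>26) & 0xf = 4
state [30+:2] = (word>>30) & 0x3 = 3
chan signed 13b, MSB=0: value = 427

427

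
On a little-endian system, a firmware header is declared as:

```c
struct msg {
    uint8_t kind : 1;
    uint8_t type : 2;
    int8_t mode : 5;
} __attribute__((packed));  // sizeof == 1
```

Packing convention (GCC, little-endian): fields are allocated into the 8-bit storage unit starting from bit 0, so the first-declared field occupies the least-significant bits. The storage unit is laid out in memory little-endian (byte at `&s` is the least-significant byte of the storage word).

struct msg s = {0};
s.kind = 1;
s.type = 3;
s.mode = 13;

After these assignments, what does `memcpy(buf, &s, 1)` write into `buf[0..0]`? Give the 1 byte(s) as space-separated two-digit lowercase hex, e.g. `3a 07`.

kind (1b) val=1 bits=0x1 at bit 0: 0x01
type (2b) val=3 bits=0x3 at bit 1: 0x07
mode (5b) val=13 bits=0xd at bit 3: 0x6f
word = 0x6f → little-endian bytes:
  [0]=0x6f

6f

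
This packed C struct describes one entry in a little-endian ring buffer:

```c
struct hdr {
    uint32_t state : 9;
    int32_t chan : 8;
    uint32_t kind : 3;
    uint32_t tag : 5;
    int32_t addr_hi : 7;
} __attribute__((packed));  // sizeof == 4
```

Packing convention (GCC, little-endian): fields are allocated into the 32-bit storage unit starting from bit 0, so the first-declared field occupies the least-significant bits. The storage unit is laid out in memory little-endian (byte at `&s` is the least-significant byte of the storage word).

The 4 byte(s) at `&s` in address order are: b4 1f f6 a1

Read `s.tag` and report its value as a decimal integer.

[0]=0xb4 [1]=0x1f [2]=0xf6 [3]=0xa1 (little-endian) → word 0xa1f61fb4
state:9 @ bit 0 → (0xa1f61fb4>>0)&0x1ff = 0x1b4
chan:8 @ bit 9 → (0xa1f61fb4>>9)&0xff = 0xf
kind:3 @ bit 17 → (0xa1f61fb4>>17)&0x7 = 0x3
tag:5 @ bit 20 → (0xa1f61fb4>>20)&0x1f = 0x1f  ←
addr_hi:7 @ bit 25 → (0xa1f61fb4>>25)&0x7f = 0x50

31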